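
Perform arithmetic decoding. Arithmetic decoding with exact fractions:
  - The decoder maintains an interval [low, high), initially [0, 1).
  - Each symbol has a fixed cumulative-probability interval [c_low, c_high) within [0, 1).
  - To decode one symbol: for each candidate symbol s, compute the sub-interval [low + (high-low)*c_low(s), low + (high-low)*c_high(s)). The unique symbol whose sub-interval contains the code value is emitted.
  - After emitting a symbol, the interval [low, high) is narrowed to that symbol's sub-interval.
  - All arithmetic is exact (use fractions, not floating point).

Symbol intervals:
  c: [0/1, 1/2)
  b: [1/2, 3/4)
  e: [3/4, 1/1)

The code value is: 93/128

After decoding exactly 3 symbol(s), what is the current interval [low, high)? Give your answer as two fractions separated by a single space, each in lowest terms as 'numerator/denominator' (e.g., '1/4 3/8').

Answer: 23/32 47/64

Derivation:
Step 1: interval [0/1, 1/1), width = 1/1 - 0/1 = 1/1
  'c': [0/1 + 1/1*0/1, 0/1 + 1/1*1/2) = [0/1, 1/2)
  'b': [0/1 + 1/1*1/2, 0/1 + 1/1*3/4) = [1/2, 3/4) <- contains code 93/128
  'e': [0/1 + 1/1*3/4, 0/1 + 1/1*1/1) = [3/4, 1/1)
  emit 'b', narrow to [1/2, 3/4)
Step 2: interval [1/2, 3/4), width = 3/4 - 1/2 = 1/4
  'c': [1/2 + 1/4*0/1, 1/2 + 1/4*1/2) = [1/2, 5/8)
  'b': [1/2 + 1/4*1/2, 1/2 + 1/4*3/4) = [5/8, 11/16)
  'e': [1/2 + 1/4*3/4, 1/2 + 1/4*1/1) = [11/16, 3/4) <- contains code 93/128
  emit 'e', narrow to [11/16, 3/4)
Step 3: interval [11/16, 3/4), width = 3/4 - 11/16 = 1/16
  'c': [11/16 + 1/16*0/1, 11/16 + 1/16*1/2) = [11/16, 23/32)
  'b': [11/16 + 1/16*1/2, 11/16 + 1/16*3/4) = [23/32, 47/64) <- contains code 93/128
  'e': [11/16 + 1/16*3/4, 11/16 + 1/16*1/1) = [47/64, 3/4)
  emit 'b', narrow to [23/32, 47/64)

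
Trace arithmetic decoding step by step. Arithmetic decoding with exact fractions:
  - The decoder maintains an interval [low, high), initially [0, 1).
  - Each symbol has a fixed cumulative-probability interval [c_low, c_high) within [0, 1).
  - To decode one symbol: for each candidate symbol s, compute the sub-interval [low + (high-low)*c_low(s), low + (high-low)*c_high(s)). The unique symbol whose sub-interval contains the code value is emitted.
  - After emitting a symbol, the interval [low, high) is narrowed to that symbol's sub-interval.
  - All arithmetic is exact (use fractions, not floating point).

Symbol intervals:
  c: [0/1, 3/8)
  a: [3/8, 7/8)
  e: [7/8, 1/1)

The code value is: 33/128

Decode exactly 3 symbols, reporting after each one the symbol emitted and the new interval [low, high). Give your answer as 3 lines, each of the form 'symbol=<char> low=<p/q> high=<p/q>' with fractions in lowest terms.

Step 1: interval [0/1, 1/1), width = 1/1 - 0/1 = 1/1
  'c': [0/1 + 1/1*0/1, 0/1 + 1/1*3/8) = [0/1, 3/8) <- contains code 33/128
  'a': [0/1 + 1/1*3/8, 0/1 + 1/1*7/8) = [3/8, 7/8)
  'e': [0/1 + 1/1*7/8, 0/1 + 1/1*1/1) = [7/8, 1/1)
  emit 'c', narrow to [0/1, 3/8)
Step 2: interval [0/1, 3/8), width = 3/8 - 0/1 = 3/8
  'c': [0/1 + 3/8*0/1, 0/1 + 3/8*3/8) = [0/1, 9/64)
  'a': [0/1 + 3/8*3/8, 0/1 + 3/8*7/8) = [9/64, 21/64) <- contains code 33/128
  'e': [0/1 + 3/8*7/8, 0/1 + 3/8*1/1) = [21/64, 3/8)
  emit 'a', narrow to [9/64, 21/64)
Step 3: interval [9/64, 21/64), width = 21/64 - 9/64 = 3/16
  'c': [9/64 + 3/16*0/1, 9/64 + 3/16*3/8) = [9/64, 27/128)
  'a': [9/64 + 3/16*3/8, 9/64 + 3/16*7/8) = [27/128, 39/128) <- contains code 33/128
  'e': [9/64 + 3/16*7/8, 9/64 + 3/16*1/1) = [39/128, 21/64)
  emit 'a', narrow to [27/128, 39/128)

Answer: symbol=c low=0/1 high=3/8
symbol=a low=9/64 high=21/64
symbol=a low=27/128 high=39/128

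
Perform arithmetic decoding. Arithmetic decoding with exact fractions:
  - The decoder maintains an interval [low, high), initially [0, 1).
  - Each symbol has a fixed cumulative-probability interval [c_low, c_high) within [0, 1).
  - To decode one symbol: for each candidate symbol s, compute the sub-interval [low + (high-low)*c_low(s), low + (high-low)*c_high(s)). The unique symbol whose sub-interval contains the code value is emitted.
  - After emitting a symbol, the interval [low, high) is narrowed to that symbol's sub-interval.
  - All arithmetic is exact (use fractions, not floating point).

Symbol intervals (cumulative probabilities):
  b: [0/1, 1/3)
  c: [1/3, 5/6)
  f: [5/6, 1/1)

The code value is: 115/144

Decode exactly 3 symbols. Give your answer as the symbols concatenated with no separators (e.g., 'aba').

Answer: cfc

Derivation:
Step 1: interval [0/1, 1/1), width = 1/1 - 0/1 = 1/1
  'b': [0/1 + 1/1*0/1, 0/1 + 1/1*1/3) = [0/1, 1/3)
  'c': [0/1 + 1/1*1/3, 0/1 + 1/1*5/6) = [1/3, 5/6) <- contains code 115/144
  'f': [0/1 + 1/1*5/6, 0/1 + 1/1*1/1) = [5/6, 1/1)
  emit 'c', narrow to [1/3, 5/6)
Step 2: interval [1/3, 5/6), width = 5/6 - 1/3 = 1/2
  'b': [1/3 + 1/2*0/1, 1/3 + 1/2*1/3) = [1/3, 1/2)
  'c': [1/3 + 1/2*1/3, 1/3 + 1/2*5/6) = [1/2, 3/4)
  'f': [1/3 + 1/2*5/6, 1/3 + 1/2*1/1) = [3/4, 5/6) <- contains code 115/144
  emit 'f', narrow to [3/4, 5/6)
Step 3: interval [3/4, 5/6), width = 5/6 - 3/4 = 1/12
  'b': [3/4 + 1/12*0/1, 3/4 + 1/12*1/3) = [3/4, 7/9)
  'c': [3/4 + 1/12*1/3, 3/4 + 1/12*5/6) = [7/9, 59/72) <- contains code 115/144
  'f': [3/4 + 1/12*5/6, 3/4 + 1/12*1/1) = [59/72, 5/6)
  emit 'c', narrow to [7/9, 59/72)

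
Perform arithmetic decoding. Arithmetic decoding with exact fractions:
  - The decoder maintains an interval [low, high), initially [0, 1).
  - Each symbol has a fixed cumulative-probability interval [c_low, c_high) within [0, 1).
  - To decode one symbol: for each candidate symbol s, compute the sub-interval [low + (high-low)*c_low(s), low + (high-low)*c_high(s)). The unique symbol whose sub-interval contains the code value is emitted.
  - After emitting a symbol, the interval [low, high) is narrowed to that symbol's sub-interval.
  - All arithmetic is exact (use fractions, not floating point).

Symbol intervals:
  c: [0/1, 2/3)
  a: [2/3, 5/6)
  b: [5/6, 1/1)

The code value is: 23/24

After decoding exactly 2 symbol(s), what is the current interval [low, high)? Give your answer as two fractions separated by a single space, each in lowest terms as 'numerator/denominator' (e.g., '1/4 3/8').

Answer: 17/18 35/36

Derivation:
Step 1: interval [0/1, 1/1), width = 1/1 - 0/1 = 1/1
  'c': [0/1 + 1/1*0/1, 0/1 + 1/1*2/3) = [0/1, 2/3)
  'a': [0/1 + 1/1*2/3, 0/1 + 1/1*5/6) = [2/3, 5/6)
  'b': [0/1 + 1/1*5/6, 0/1 + 1/1*1/1) = [5/6, 1/1) <- contains code 23/24
  emit 'b', narrow to [5/6, 1/1)
Step 2: interval [5/6, 1/1), width = 1/1 - 5/6 = 1/6
  'c': [5/6 + 1/6*0/1, 5/6 + 1/6*2/3) = [5/6, 17/18)
  'a': [5/6 + 1/6*2/3, 5/6 + 1/6*5/6) = [17/18, 35/36) <- contains code 23/24
  'b': [5/6 + 1/6*5/6, 5/6 + 1/6*1/1) = [35/36, 1/1)
  emit 'a', narrow to [17/18, 35/36)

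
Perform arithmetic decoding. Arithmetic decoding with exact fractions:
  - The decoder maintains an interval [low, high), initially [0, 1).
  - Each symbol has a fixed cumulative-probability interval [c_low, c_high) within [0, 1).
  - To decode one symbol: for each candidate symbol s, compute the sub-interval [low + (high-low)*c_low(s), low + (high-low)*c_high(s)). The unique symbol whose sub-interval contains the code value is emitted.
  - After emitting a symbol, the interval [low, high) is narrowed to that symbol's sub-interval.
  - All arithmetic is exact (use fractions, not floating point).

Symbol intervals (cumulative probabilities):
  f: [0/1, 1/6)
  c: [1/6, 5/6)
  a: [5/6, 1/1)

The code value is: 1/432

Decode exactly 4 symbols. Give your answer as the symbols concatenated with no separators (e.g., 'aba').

Answer: fffc

Derivation:
Step 1: interval [0/1, 1/1), width = 1/1 - 0/1 = 1/1
  'f': [0/1 + 1/1*0/1, 0/1 + 1/1*1/6) = [0/1, 1/6) <- contains code 1/432
  'c': [0/1 + 1/1*1/6, 0/1 + 1/1*5/6) = [1/6, 5/6)
  'a': [0/1 + 1/1*5/6, 0/1 + 1/1*1/1) = [5/6, 1/1)
  emit 'f', narrow to [0/1, 1/6)
Step 2: interval [0/1, 1/6), width = 1/6 - 0/1 = 1/6
  'f': [0/1 + 1/6*0/1, 0/1 + 1/6*1/6) = [0/1, 1/36) <- contains code 1/432
  'c': [0/1 + 1/6*1/6, 0/1 + 1/6*5/6) = [1/36, 5/36)
  'a': [0/1 + 1/6*5/6, 0/1 + 1/6*1/1) = [5/36, 1/6)
  emit 'f', narrow to [0/1, 1/36)
Step 3: interval [0/1, 1/36), width = 1/36 - 0/1 = 1/36
  'f': [0/1 + 1/36*0/1, 0/1 + 1/36*1/6) = [0/1, 1/216) <- contains code 1/432
  'c': [0/1 + 1/36*1/6, 0/1 + 1/36*5/6) = [1/216, 5/216)
  'a': [0/1 + 1/36*5/6, 0/1 + 1/36*1/1) = [5/216, 1/36)
  emit 'f', narrow to [0/1, 1/216)
Step 4: interval [0/1, 1/216), width = 1/216 - 0/1 = 1/216
  'f': [0/1 + 1/216*0/1, 0/1 + 1/216*1/6) = [0/1, 1/1296)
  'c': [0/1 + 1/216*1/6, 0/1 + 1/216*5/6) = [1/1296, 5/1296) <- contains code 1/432
  'a': [0/1 + 1/216*5/6, 0/1 + 1/216*1/1) = [5/1296, 1/216)
  emit 'c', narrow to [1/1296, 5/1296)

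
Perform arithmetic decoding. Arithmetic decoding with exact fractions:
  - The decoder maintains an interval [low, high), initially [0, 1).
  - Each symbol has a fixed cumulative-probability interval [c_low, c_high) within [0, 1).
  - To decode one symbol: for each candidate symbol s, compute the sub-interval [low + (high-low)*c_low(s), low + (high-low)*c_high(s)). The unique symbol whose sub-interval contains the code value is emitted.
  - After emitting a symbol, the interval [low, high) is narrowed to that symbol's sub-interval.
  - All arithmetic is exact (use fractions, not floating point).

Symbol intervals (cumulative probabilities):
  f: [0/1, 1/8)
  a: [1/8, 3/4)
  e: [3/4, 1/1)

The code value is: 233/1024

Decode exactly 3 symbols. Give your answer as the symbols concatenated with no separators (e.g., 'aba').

Step 1: interval [0/1, 1/1), width = 1/1 - 0/1 = 1/1
  'f': [0/1 + 1/1*0/1, 0/1 + 1/1*1/8) = [0/1, 1/8)
  'a': [0/1 + 1/1*1/8, 0/1 + 1/1*3/4) = [1/8, 3/4) <- contains code 233/1024
  'e': [0/1 + 1/1*3/4, 0/1 + 1/1*1/1) = [3/4, 1/1)
  emit 'a', narrow to [1/8, 3/4)
Step 2: interval [1/8, 3/4), width = 3/4 - 1/8 = 5/8
  'f': [1/8 + 5/8*0/1, 1/8 + 5/8*1/8) = [1/8, 13/64)
  'a': [1/8 + 5/8*1/8, 1/8 + 5/8*3/4) = [13/64, 19/32) <- contains code 233/1024
  'e': [1/8 + 5/8*3/4, 1/8 + 5/8*1/1) = [19/32, 3/4)
  emit 'a', narrow to [13/64, 19/32)
Step 3: interval [13/64, 19/32), width = 19/32 - 13/64 = 25/64
  'f': [13/64 + 25/64*0/1, 13/64 + 25/64*1/8) = [13/64, 129/512) <- contains code 233/1024
  'a': [13/64 + 25/64*1/8, 13/64 + 25/64*3/4) = [129/512, 127/256)
  'e': [13/64 + 25/64*3/4, 13/64 + 25/64*1/1) = [127/256, 19/32)
  emit 'f', narrow to [13/64, 129/512)

Answer: aaf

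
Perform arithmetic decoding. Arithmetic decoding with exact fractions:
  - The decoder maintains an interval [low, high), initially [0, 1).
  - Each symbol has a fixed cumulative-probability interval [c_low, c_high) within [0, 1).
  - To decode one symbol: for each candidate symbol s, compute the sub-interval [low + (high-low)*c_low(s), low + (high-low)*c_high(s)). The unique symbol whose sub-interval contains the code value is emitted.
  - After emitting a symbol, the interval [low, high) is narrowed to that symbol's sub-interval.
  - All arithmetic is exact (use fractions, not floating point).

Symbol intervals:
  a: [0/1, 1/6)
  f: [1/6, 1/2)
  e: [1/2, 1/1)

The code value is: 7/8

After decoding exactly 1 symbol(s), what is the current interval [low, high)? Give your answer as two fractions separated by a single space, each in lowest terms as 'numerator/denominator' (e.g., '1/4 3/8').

Answer: 1/2 1/1

Derivation:
Step 1: interval [0/1, 1/1), width = 1/1 - 0/1 = 1/1
  'a': [0/1 + 1/1*0/1, 0/1 + 1/1*1/6) = [0/1, 1/6)
  'f': [0/1 + 1/1*1/6, 0/1 + 1/1*1/2) = [1/6, 1/2)
  'e': [0/1 + 1/1*1/2, 0/1 + 1/1*1/1) = [1/2, 1/1) <- contains code 7/8
  emit 'e', narrow to [1/2, 1/1)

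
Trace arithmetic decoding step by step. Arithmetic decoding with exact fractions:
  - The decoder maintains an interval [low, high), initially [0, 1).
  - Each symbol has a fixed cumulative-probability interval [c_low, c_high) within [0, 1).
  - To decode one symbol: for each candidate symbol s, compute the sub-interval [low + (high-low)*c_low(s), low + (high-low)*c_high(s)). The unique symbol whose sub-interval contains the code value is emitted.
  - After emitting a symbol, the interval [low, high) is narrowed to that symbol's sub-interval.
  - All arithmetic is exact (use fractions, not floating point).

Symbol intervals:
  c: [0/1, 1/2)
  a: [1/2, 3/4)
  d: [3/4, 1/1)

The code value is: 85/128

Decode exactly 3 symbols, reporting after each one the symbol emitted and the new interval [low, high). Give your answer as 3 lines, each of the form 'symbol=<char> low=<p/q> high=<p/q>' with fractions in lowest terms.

Step 1: interval [0/1, 1/1), width = 1/1 - 0/1 = 1/1
  'c': [0/1 + 1/1*0/1, 0/1 + 1/1*1/2) = [0/1, 1/2)
  'a': [0/1 + 1/1*1/2, 0/1 + 1/1*3/4) = [1/2, 3/4) <- contains code 85/128
  'd': [0/1 + 1/1*3/4, 0/1 + 1/1*1/1) = [3/4, 1/1)
  emit 'a', narrow to [1/2, 3/4)
Step 2: interval [1/2, 3/4), width = 3/4 - 1/2 = 1/4
  'c': [1/2 + 1/4*0/1, 1/2 + 1/4*1/2) = [1/2, 5/8)
  'a': [1/2 + 1/4*1/2, 1/2 + 1/4*3/4) = [5/8, 11/16) <- contains code 85/128
  'd': [1/2 + 1/4*3/4, 1/2 + 1/4*1/1) = [11/16, 3/4)
  emit 'a', narrow to [5/8, 11/16)
Step 3: interval [5/8, 11/16), width = 11/16 - 5/8 = 1/16
  'c': [5/8 + 1/16*0/1, 5/8 + 1/16*1/2) = [5/8, 21/32)
  'a': [5/8 + 1/16*1/2, 5/8 + 1/16*3/4) = [21/32, 43/64) <- contains code 85/128
  'd': [5/8 + 1/16*3/4, 5/8 + 1/16*1/1) = [43/64, 11/16)
  emit 'a', narrow to [21/32, 43/64)

Answer: symbol=a low=1/2 high=3/4
symbol=a low=5/8 high=11/16
symbol=a low=21/32 high=43/64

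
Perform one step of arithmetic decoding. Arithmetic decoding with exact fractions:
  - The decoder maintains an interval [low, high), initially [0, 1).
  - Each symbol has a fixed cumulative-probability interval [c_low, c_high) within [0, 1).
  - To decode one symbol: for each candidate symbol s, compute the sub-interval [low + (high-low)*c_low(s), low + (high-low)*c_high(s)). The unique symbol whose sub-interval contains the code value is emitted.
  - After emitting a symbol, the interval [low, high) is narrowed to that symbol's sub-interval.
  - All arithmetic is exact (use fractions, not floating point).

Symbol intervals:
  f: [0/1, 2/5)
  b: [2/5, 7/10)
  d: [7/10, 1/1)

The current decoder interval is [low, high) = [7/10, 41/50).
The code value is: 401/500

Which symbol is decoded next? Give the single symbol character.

Interval width = high − low = 41/50 − 7/10 = 3/25
Scaled code = (code − low) / width = (401/500 − 7/10) / 3/25 = 17/20
  f: [0/1, 2/5) 
  b: [2/5, 7/10) 
  d: [7/10, 1/1) ← scaled code falls here ✓

Answer: d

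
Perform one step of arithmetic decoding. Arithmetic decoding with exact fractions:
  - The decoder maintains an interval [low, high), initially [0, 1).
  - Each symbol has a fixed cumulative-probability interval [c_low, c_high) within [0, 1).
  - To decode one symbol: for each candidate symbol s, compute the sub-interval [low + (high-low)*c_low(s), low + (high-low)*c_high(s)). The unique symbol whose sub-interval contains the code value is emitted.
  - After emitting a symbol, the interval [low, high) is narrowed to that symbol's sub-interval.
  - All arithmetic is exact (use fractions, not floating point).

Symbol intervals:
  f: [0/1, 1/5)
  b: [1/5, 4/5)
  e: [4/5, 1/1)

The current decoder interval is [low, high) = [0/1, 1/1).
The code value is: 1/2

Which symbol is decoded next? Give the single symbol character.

Interval width = high − low = 1/1 − 0/1 = 1/1
Scaled code = (code − low) / width = (1/2 − 0/1) / 1/1 = 1/2
  f: [0/1, 1/5) 
  b: [1/5, 4/5) ← scaled code falls here ✓
  e: [4/5, 1/1) 

Answer: b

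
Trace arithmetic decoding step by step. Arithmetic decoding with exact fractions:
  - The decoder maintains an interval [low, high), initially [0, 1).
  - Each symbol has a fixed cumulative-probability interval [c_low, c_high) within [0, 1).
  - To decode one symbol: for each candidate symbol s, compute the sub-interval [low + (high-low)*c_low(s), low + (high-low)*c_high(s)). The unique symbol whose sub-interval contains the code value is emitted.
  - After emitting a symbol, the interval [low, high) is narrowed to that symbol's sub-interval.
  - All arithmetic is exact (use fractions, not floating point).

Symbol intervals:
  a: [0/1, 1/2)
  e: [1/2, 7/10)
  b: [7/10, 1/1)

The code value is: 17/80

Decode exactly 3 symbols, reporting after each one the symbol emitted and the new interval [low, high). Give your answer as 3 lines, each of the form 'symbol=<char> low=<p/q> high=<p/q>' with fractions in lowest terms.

Answer: symbol=a low=0/1 high=1/2
symbol=a low=0/1 high=1/4
symbol=b low=7/40 high=1/4

Derivation:
Step 1: interval [0/1, 1/1), width = 1/1 - 0/1 = 1/1
  'a': [0/1 + 1/1*0/1, 0/1 + 1/1*1/2) = [0/1, 1/2) <- contains code 17/80
  'e': [0/1 + 1/1*1/2, 0/1 + 1/1*7/10) = [1/2, 7/10)
  'b': [0/1 + 1/1*7/10, 0/1 + 1/1*1/1) = [7/10, 1/1)
  emit 'a', narrow to [0/1, 1/2)
Step 2: interval [0/1, 1/2), width = 1/2 - 0/1 = 1/2
  'a': [0/1 + 1/2*0/1, 0/1 + 1/2*1/2) = [0/1, 1/4) <- contains code 17/80
  'e': [0/1 + 1/2*1/2, 0/1 + 1/2*7/10) = [1/4, 7/20)
  'b': [0/1 + 1/2*7/10, 0/1 + 1/2*1/1) = [7/20, 1/2)
  emit 'a', narrow to [0/1, 1/4)
Step 3: interval [0/1, 1/4), width = 1/4 - 0/1 = 1/4
  'a': [0/1 + 1/4*0/1, 0/1 + 1/4*1/2) = [0/1, 1/8)
  'e': [0/1 + 1/4*1/2, 0/1 + 1/4*7/10) = [1/8, 7/40)
  'b': [0/1 + 1/4*7/10, 0/1 + 1/4*1/1) = [7/40, 1/4) <- contains code 17/80
  emit 'b', narrow to [7/40, 1/4)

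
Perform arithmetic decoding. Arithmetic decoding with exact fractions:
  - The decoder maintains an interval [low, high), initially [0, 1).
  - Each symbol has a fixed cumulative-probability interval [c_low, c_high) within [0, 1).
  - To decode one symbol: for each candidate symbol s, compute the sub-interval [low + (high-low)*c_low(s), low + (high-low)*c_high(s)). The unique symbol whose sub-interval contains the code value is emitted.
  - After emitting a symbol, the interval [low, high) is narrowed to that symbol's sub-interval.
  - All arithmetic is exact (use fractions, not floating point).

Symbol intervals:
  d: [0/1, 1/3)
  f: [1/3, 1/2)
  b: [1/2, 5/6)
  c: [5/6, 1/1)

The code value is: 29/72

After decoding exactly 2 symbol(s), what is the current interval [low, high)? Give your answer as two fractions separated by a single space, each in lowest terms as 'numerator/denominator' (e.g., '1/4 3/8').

Step 1: interval [0/1, 1/1), width = 1/1 - 0/1 = 1/1
  'd': [0/1 + 1/1*0/1, 0/1 + 1/1*1/3) = [0/1, 1/3)
  'f': [0/1 + 1/1*1/3, 0/1 + 1/1*1/2) = [1/3, 1/2) <- contains code 29/72
  'b': [0/1 + 1/1*1/2, 0/1 + 1/1*5/6) = [1/2, 5/6)
  'c': [0/1 + 1/1*5/6, 0/1 + 1/1*1/1) = [5/6, 1/1)
  emit 'f', narrow to [1/3, 1/2)
Step 2: interval [1/3, 1/2), width = 1/2 - 1/3 = 1/6
  'd': [1/3 + 1/6*0/1, 1/3 + 1/6*1/3) = [1/3, 7/18)
  'f': [1/3 + 1/6*1/3, 1/3 + 1/6*1/2) = [7/18, 5/12) <- contains code 29/72
  'b': [1/3 + 1/6*1/2, 1/3 + 1/6*5/6) = [5/12, 17/36)
  'c': [1/3 + 1/6*5/6, 1/3 + 1/6*1/1) = [17/36, 1/2)
  emit 'f', narrow to [7/18, 5/12)

Answer: 7/18 5/12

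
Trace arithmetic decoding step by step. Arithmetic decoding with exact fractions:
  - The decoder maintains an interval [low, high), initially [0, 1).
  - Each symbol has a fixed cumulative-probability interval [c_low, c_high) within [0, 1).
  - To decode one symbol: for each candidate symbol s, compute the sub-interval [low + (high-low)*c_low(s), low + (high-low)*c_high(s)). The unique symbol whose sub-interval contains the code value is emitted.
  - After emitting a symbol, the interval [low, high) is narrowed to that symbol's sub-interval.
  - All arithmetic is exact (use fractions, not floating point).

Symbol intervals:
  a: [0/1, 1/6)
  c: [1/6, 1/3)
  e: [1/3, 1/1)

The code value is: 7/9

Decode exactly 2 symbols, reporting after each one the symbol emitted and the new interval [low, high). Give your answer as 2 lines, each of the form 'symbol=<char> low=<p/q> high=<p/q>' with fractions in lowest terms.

Step 1: interval [0/1, 1/1), width = 1/1 - 0/1 = 1/1
  'a': [0/1 + 1/1*0/1, 0/1 + 1/1*1/6) = [0/1, 1/6)
  'c': [0/1 + 1/1*1/6, 0/1 + 1/1*1/3) = [1/6, 1/3)
  'e': [0/1 + 1/1*1/3, 0/1 + 1/1*1/1) = [1/3, 1/1) <- contains code 7/9
  emit 'e', narrow to [1/3, 1/1)
Step 2: interval [1/3, 1/1), width = 1/1 - 1/3 = 2/3
  'a': [1/3 + 2/3*0/1, 1/3 + 2/3*1/6) = [1/3, 4/9)
  'c': [1/3 + 2/3*1/6, 1/3 + 2/3*1/3) = [4/9, 5/9)
  'e': [1/3 + 2/3*1/3, 1/3 + 2/3*1/1) = [5/9, 1/1) <- contains code 7/9
  emit 'e', narrow to [5/9, 1/1)

Answer: symbol=e low=1/3 high=1/1
symbol=e low=5/9 high=1/1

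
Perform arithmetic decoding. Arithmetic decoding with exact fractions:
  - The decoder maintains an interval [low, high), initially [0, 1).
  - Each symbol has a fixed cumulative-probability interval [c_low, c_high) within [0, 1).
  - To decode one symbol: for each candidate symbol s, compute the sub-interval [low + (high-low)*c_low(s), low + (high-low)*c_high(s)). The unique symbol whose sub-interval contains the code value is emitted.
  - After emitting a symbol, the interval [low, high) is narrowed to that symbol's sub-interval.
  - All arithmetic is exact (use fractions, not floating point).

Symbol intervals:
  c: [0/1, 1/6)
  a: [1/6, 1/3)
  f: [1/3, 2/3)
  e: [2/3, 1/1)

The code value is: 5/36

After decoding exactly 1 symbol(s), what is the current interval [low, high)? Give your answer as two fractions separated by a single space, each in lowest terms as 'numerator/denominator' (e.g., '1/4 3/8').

Step 1: interval [0/1, 1/1), width = 1/1 - 0/1 = 1/1
  'c': [0/1 + 1/1*0/1, 0/1 + 1/1*1/6) = [0/1, 1/6) <- contains code 5/36
  'a': [0/1 + 1/1*1/6, 0/1 + 1/1*1/3) = [1/6, 1/3)
  'f': [0/1 + 1/1*1/3, 0/1 + 1/1*2/3) = [1/3, 2/3)
  'e': [0/1 + 1/1*2/3, 0/1 + 1/1*1/1) = [2/3, 1/1)
  emit 'c', narrow to [0/1, 1/6)

Answer: 0/1 1/6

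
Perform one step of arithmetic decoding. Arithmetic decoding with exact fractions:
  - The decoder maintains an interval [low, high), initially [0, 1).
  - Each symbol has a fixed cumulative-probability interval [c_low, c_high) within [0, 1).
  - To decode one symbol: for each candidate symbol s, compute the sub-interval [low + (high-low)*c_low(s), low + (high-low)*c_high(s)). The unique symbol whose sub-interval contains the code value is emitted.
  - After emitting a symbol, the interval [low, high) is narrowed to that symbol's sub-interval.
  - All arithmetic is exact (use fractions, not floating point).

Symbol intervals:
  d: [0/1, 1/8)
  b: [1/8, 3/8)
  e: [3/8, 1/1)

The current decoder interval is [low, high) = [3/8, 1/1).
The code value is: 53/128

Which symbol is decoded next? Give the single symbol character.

Interval width = high − low = 1/1 − 3/8 = 5/8
Scaled code = (code − low) / width = (53/128 − 3/8) / 5/8 = 1/16
  d: [0/1, 1/8) ← scaled code falls here ✓
  b: [1/8, 3/8) 
  e: [3/8, 1/1) 

Answer: d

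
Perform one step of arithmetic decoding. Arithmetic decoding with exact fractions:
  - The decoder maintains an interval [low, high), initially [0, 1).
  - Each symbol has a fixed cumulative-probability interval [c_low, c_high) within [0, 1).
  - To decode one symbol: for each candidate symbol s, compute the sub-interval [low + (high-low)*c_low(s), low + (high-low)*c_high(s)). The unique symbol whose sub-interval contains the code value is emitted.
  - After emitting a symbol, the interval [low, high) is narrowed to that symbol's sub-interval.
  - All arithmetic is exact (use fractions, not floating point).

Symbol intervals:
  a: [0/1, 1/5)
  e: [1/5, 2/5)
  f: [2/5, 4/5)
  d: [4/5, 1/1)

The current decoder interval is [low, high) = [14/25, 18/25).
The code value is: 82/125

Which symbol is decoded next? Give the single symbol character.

Answer: f

Derivation:
Interval width = high − low = 18/25 − 14/25 = 4/25
Scaled code = (code − low) / width = (82/125 − 14/25) / 4/25 = 3/5
  a: [0/1, 1/5) 
  e: [1/5, 2/5) 
  f: [2/5, 4/5) ← scaled code falls here ✓
  d: [4/5, 1/1) 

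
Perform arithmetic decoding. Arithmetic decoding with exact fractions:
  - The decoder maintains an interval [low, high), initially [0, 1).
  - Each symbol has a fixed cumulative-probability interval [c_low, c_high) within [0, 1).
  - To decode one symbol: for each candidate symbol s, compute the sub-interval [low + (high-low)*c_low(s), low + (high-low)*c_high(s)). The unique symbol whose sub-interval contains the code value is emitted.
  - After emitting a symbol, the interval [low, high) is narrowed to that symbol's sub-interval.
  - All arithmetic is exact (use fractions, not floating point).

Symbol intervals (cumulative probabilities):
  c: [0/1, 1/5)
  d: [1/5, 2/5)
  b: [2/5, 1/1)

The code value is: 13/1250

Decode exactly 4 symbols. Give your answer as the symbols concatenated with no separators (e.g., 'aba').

Answer: ccdd

Derivation:
Step 1: interval [0/1, 1/1), width = 1/1 - 0/1 = 1/1
  'c': [0/1 + 1/1*0/1, 0/1 + 1/1*1/5) = [0/1, 1/5) <- contains code 13/1250
  'd': [0/1 + 1/1*1/5, 0/1 + 1/1*2/5) = [1/5, 2/5)
  'b': [0/1 + 1/1*2/5, 0/1 + 1/1*1/1) = [2/5, 1/1)
  emit 'c', narrow to [0/1, 1/5)
Step 2: interval [0/1, 1/5), width = 1/5 - 0/1 = 1/5
  'c': [0/1 + 1/5*0/1, 0/1 + 1/5*1/5) = [0/1, 1/25) <- contains code 13/1250
  'd': [0/1 + 1/5*1/5, 0/1 + 1/5*2/5) = [1/25, 2/25)
  'b': [0/1 + 1/5*2/5, 0/1 + 1/5*1/1) = [2/25, 1/5)
  emit 'c', narrow to [0/1, 1/25)
Step 3: interval [0/1, 1/25), width = 1/25 - 0/1 = 1/25
  'c': [0/1 + 1/25*0/1, 0/1 + 1/25*1/5) = [0/1, 1/125)
  'd': [0/1 + 1/25*1/5, 0/1 + 1/25*2/5) = [1/125, 2/125) <- contains code 13/1250
  'b': [0/1 + 1/25*2/5, 0/1 + 1/25*1/1) = [2/125, 1/25)
  emit 'd', narrow to [1/125, 2/125)
Step 4: interval [1/125, 2/125), width = 2/125 - 1/125 = 1/125
  'c': [1/125 + 1/125*0/1, 1/125 + 1/125*1/5) = [1/125, 6/625)
  'd': [1/125 + 1/125*1/5, 1/125 + 1/125*2/5) = [6/625, 7/625) <- contains code 13/1250
  'b': [1/125 + 1/125*2/5, 1/125 + 1/125*1/1) = [7/625, 2/125)
  emit 'd', narrow to [6/625, 7/625)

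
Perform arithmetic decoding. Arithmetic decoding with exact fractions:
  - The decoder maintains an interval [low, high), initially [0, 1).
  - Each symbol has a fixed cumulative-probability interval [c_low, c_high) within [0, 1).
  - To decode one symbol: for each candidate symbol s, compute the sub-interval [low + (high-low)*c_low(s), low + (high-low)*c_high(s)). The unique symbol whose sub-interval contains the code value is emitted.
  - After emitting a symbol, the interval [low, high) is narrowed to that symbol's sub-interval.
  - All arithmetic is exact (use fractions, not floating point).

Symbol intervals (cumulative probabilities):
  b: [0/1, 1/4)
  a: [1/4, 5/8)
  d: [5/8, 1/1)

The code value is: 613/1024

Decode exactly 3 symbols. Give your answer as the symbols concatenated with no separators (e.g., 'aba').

Step 1: interval [0/1, 1/1), width = 1/1 - 0/1 = 1/1
  'b': [0/1 + 1/1*0/1, 0/1 + 1/1*1/4) = [0/1, 1/4)
  'a': [0/1 + 1/1*1/4, 0/1 + 1/1*5/8) = [1/4, 5/8) <- contains code 613/1024
  'd': [0/1 + 1/1*5/8, 0/1 + 1/1*1/1) = [5/8, 1/1)
  emit 'a', narrow to [1/4, 5/8)
Step 2: interval [1/4, 5/8), width = 5/8 - 1/4 = 3/8
  'b': [1/4 + 3/8*0/1, 1/4 + 3/8*1/4) = [1/4, 11/32)
  'a': [1/4 + 3/8*1/4, 1/4 + 3/8*5/8) = [11/32, 31/64)
  'd': [1/4 + 3/8*5/8, 1/4 + 3/8*1/1) = [31/64, 5/8) <- contains code 613/1024
  emit 'd', narrow to [31/64, 5/8)
Step 3: interval [31/64, 5/8), width = 5/8 - 31/64 = 9/64
  'b': [31/64 + 9/64*0/1, 31/64 + 9/64*1/4) = [31/64, 133/256)
  'a': [31/64 + 9/64*1/4, 31/64 + 9/64*5/8) = [133/256, 293/512)
  'd': [31/64 + 9/64*5/8, 31/64 + 9/64*1/1) = [293/512, 5/8) <- contains code 613/1024
  emit 'd', narrow to [293/512, 5/8)

Answer: add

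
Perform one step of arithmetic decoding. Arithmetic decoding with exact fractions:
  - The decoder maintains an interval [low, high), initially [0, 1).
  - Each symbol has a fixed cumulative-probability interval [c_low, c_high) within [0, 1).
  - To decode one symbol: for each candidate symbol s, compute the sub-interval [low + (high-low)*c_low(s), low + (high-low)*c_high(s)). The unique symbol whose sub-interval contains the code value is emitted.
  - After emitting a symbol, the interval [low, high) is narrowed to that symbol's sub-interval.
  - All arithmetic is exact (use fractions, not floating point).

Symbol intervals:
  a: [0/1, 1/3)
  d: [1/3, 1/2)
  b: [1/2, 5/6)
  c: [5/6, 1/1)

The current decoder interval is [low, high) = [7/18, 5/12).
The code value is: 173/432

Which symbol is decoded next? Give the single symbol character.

Answer: d

Derivation:
Interval width = high − low = 5/12 − 7/18 = 1/36
Scaled code = (code − low) / width = (173/432 − 7/18) / 1/36 = 5/12
  a: [0/1, 1/3) 
  d: [1/3, 1/2) ← scaled code falls here ✓
  b: [1/2, 5/6) 
  c: [5/6, 1/1) 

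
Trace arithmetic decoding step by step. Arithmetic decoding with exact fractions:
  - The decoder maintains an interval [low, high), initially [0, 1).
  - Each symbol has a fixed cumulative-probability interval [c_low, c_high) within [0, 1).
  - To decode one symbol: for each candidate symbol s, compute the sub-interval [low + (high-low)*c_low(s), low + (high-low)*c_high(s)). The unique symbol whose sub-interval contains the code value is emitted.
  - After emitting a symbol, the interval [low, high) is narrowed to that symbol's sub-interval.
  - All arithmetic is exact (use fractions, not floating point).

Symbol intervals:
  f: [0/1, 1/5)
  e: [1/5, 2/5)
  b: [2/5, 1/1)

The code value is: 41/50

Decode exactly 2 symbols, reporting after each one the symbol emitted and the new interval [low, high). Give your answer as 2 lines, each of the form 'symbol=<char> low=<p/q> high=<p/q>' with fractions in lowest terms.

Answer: symbol=b low=2/5 high=1/1
symbol=b low=16/25 high=1/1

Derivation:
Step 1: interval [0/1, 1/1), width = 1/1 - 0/1 = 1/1
  'f': [0/1 + 1/1*0/1, 0/1 + 1/1*1/5) = [0/1, 1/5)
  'e': [0/1 + 1/1*1/5, 0/1 + 1/1*2/5) = [1/5, 2/5)
  'b': [0/1 + 1/1*2/5, 0/1 + 1/1*1/1) = [2/5, 1/1) <- contains code 41/50
  emit 'b', narrow to [2/5, 1/1)
Step 2: interval [2/5, 1/1), width = 1/1 - 2/5 = 3/5
  'f': [2/5 + 3/5*0/1, 2/5 + 3/5*1/5) = [2/5, 13/25)
  'e': [2/5 + 3/5*1/5, 2/5 + 3/5*2/5) = [13/25, 16/25)
  'b': [2/5 + 3/5*2/5, 2/5 + 3/5*1/1) = [16/25, 1/1) <- contains code 41/50
  emit 'b', narrow to [16/25, 1/1)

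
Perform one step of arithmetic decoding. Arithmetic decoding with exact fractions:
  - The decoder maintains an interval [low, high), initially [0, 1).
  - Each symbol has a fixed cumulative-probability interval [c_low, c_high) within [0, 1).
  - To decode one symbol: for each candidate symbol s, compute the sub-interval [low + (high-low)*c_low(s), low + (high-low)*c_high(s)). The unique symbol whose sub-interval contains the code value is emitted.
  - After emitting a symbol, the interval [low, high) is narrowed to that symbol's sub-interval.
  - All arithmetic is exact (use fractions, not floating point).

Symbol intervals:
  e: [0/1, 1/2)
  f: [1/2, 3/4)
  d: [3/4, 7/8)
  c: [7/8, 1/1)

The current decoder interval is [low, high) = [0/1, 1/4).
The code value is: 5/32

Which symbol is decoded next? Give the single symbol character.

Answer: f

Derivation:
Interval width = high − low = 1/4 − 0/1 = 1/4
Scaled code = (code − low) / width = (5/32 − 0/1) / 1/4 = 5/8
  e: [0/1, 1/2) 
  f: [1/2, 3/4) ← scaled code falls here ✓
  d: [3/4, 7/8) 
  c: [7/8, 1/1) 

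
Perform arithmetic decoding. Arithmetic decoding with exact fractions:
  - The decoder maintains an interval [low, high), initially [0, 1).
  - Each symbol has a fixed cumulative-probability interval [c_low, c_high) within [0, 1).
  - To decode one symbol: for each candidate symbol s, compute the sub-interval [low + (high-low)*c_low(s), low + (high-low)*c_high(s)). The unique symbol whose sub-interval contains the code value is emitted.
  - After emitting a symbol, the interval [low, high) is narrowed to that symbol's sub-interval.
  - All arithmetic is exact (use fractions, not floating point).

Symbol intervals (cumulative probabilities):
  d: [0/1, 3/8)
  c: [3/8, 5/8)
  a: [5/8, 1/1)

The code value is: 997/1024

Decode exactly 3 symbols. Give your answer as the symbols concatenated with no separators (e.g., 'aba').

Step 1: interval [0/1, 1/1), width = 1/1 - 0/1 = 1/1
  'd': [0/1 + 1/1*0/1, 0/1 + 1/1*3/8) = [0/1, 3/8)
  'c': [0/1 + 1/1*3/8, 0/1 + 1/1*5/8) = [3/8, 5/8)
  'a': [0/1 + 1/1*5/8, 0/1 + 1/1*1/1) = [5/8, 1/1) <- contains code 997/1024
  emit 'a', narrow to [5/8, 1/1)
Step 2: interval [5/8, 1/1), width = 1/1 - 5/8 = 3/8
  'd': [5/8 + 3/8*0/1, 5/8 + 3/8*3/8) = [5/8, 49/64)
  'c': [5/8 + 3/8*3/8, 5/8 + 3/8*5/8) = [49/64, 55/64)
  'a': [5/8 + 3/8*5/8, 5/8 + 3/8*1/1) = [55/64, 1/1) <- contains code 997/1024
  emit 'a', narrow to [55/64, 1/1)
Step 3: interval [55/64, 1/1), width = 1/1 - 55/64 = 9/64
  'd': [55/64 + 9/64*0/1, 55/64 + 9/64*3/8) = [55/64, 467/512)
  'c': [55/64 + 9/64*3/8, 55/64 + 9/64*5/8) = [467/512, 485/512)
  'a': [55/64 + 9/64*5/8, 55/64 + 9/64*1/1) = [485/512, 1/1) <- contains code 997/1024
  emit 'a', narrow to [485/512, 1/1)

Answer: aaa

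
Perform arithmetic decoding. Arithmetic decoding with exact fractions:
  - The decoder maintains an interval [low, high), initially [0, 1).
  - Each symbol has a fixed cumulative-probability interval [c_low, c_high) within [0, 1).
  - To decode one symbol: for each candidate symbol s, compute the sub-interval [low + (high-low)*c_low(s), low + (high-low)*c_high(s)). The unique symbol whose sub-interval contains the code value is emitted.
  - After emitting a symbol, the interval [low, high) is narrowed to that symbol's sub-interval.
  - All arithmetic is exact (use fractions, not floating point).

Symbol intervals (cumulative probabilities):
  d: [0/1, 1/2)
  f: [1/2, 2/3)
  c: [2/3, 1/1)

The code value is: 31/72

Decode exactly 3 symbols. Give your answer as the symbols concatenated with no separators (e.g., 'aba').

Step 1: interval [0/1, 1/1), width = 1/1 - 0/1 = 1/1
  'd': [0/1 + 1/1*0/1, 0/1 + 1/1*1/2) = [0/1, 1/2) <- contains code 31/72
  'f': [0/1 + 1/1*1/2, 0/1 + 1/1*2/3) = [1/2, 2/3)
  'c': [0/1 + 1/1*2/3, 0/1 + 1/1*1/1) = [2/3, 1/1)
  emit 'd', narrow to [0/1, 1/2)
Step 2: interval [0/1, 1/2), width = 1/2 - 0/1 = 1/2
  'd': [0/1 + 1/2*0/1, 0/1 + 1/2*1/2) = [0/1, 1/4)
  'f': [0/1 + 1/2*1/2, 0/1 + 1/2*2/3) = [1/4, 1/3)
  'c': [0/1 + 1/2*2/3, 0/1 + 1/2*1/1) = [1/3, 1/2) <- contains code 31/72
  emit 'c', narrow to [1/3, 1/2)
Step 3: interval [1/3, 1/2), width = 1/2 - 1/3 = 1/6
  'd': [1/3 + 1/6*0/1, 1/3 + 1/6*1/2) = [1/3, 5/12)
  'f': [1/3 + 1/6*1/2, 1/3 + 1/6*2/3) = [5/12, 4/9) <- contains code 31/72
  'c': [1/3 + 1/6*2/3, 1/3 + 1/6*1/1) = [4/9, 1/2)
  emit 'f', narrow to [5/12, 4/9)

Answer: dcf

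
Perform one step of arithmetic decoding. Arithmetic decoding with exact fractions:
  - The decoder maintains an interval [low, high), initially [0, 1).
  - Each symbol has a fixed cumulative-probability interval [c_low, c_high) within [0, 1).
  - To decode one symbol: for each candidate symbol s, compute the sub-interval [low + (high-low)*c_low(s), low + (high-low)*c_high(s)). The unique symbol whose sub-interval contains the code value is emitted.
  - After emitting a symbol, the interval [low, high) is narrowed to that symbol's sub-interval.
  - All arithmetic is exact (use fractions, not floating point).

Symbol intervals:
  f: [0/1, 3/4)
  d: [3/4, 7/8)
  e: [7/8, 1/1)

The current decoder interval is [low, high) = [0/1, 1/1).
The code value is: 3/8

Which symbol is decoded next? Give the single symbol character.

Interval width = high − low = 1/1 − 0/1 = 1/1
Scaled code = (code − low) / width = (3/8 − 0/1) / 1/1 = 3/8
  f: [0/1, 3/4) ← scaled code falls here ✓
  d: [3/4, 7/8) 
  e: [7/8, 1/1) 

Answer: f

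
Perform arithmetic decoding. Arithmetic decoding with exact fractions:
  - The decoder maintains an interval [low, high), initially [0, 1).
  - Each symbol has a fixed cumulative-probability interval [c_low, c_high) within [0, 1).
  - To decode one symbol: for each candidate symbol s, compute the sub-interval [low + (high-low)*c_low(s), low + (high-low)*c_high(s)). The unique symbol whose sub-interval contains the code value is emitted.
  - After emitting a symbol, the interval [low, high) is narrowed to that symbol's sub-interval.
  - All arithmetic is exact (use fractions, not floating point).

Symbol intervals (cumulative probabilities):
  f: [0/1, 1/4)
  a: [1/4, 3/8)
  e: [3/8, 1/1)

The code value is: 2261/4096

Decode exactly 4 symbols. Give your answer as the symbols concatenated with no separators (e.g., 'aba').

Step 1: interval [0/1, 1/1), width = 1/1 - 0/1 = 1/1
  'f': [0/1 + 1/1*0/1, 0/1 + 1/1*1/4) = [0/1, 1/4)
  'a': [0/1 + 1/1*1/4, 0/1 + 1/1*3/8) = [1/4, 3/8)
  'e': [0/1 + 1/1*3/8, 0/1 + 1/1*1/1) = [3/8, 1/1) <- contains code 2261/4096
  emit 'e', narrow to [3/8, 1/1)
Step 2: interval [3/8, 1/1), width = 1/1 - 3/8 = 5/8
  'f': [3/8 + 5/8*0/1, 3/8 + 5/8*1/4) = [3/8, 17/32)
  'a': [3/8 + 5/8*1/4, 3/8 + 5/8*3/8) = [17/32, 39/64) <- contains code 2261/4096
  'e': [3/8 + 5/8*3/8, 3/8 + 5/8*1/1) = [39/64, 1/1)
  emit 'a', narrow to [17/32, 39/64)
Step 3: interval [17/32, 39/64), width = 39/64 - 17/32 = 5/64
  'f': [17/32 + 5/64*0/1, 17/32 + 5/64*1/4) = [17/32, 141/256)
  'a': [17/32 + 5/64*1/4, 17/32 + 5/64*3/8) = [141/256, 287/512) <- contains code 2261/4096
  'e': [17/32 + 5/64*3/8, 17/32 + 5/64*1/1) = [287/512, 39/64)
  emit 'a', narrow to [141/256, 287/512)
Step 4: interval [141/256, 287/512), width = 287/512 - 141/256 = 5/512
  'f': [141/256 + 5/512*0/1, 141/256 + 5/512*1/4) = [141/256, 1133/2048) <- contains code 2261/4096
  'a': [141/256 + 5/512*1/4, 141/256 + 5/512*3/8) = [1133/2048, 2271/4096)
  'e': [141/256 + 5/512*3/8, 141/256 + 5/512*1/1) = [2271/4096, 287/512)
  emit 'f', narrow to [141/256, 1133/2048)

Answer: eaaf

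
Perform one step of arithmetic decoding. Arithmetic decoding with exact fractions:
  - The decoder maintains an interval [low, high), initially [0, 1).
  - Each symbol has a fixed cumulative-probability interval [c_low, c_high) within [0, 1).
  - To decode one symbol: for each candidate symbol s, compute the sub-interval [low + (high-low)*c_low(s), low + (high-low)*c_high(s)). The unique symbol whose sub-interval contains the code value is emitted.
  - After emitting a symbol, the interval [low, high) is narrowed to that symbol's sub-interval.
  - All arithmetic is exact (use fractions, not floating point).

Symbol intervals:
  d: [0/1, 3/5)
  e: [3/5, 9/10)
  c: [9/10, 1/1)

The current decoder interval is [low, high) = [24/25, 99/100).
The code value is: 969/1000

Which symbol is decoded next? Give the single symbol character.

Interval width = high − low = 99/100 − 24/25 = 3/100
Scaled code = (code − low) / width = (969/1000 − 24/25) / 3/100 = 3/10
  d: [0/1, 3/5) ← scaled code falls here ✓
  e: [3/5, 9/10) 
  c: [9/10, 1/1) 

Answer: d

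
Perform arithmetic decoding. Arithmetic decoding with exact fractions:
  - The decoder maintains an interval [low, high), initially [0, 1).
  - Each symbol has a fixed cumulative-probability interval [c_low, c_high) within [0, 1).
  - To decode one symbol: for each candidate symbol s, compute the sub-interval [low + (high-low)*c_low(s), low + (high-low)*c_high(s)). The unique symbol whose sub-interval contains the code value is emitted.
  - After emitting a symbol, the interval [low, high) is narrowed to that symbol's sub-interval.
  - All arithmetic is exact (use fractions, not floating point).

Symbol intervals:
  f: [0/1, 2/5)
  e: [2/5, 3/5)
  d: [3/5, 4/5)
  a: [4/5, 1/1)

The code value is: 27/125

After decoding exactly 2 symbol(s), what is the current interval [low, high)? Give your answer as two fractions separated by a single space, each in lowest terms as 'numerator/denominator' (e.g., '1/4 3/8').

Answer: 4/25 6/25

Derivation:
Step 1: interval [0/1, 1/1), width = 1/1 - 0/1 = 1/1
  'f': [0/1 + 1/1*0/1, 0/1 + 1/1*2/5) = [0/1, 2/5) <- contains code 27/125
  'e': [0/1 + 1/1*2/5, 0/1 + 1/1*3/5) = [2/5, 3/5)
  'd': [0/1 + 1/1*3/5, 0/1 + 1/1*4/5) = [3/5, 4/5)
  'a': [0/1 + 1/1*4/5, 0/1 + 1/1*1/1) = [4/5, 1/1)
  emit 'f', narrow to [0/1, 2/5)
Step 2: interval [0/1, 2/5), width = 2/5 - 0/1 = 2/5
  'f': [0/1 + 2/5*0/1, 0/1 + 2/5*2/5) = [0/1, 4/25)
  'e': [0/1 + 2/5*2/5, 0/1 + 2/5*3/5) = [4/25, 6/25) <- contains code 27/125
  'd': [0/1 + 2/5*3/5, 0/1 + 2/5*4/5) = [6/25, 8/25)
  'a': [0/1 + 2/5*4/5, 0/1 + 2/5*1/1) = [8/25, 2/5)
  emit 'e', narrow to [4/25, 6/25)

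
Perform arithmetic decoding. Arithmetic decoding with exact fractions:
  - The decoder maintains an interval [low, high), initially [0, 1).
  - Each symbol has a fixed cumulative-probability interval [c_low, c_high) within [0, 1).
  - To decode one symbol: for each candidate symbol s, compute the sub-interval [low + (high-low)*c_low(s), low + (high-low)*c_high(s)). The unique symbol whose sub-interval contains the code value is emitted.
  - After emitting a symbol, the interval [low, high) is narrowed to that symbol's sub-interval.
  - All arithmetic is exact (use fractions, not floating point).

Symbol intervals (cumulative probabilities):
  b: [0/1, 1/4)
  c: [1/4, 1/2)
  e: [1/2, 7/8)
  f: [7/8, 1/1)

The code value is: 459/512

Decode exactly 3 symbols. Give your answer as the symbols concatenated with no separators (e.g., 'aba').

Step 1: interval [0/1, 1/1), width = 1/1 - 0/1 = 1/1
  'b': [0/1 + 1/1*0/1, 0/1 + 1/1*1/4) = [0/1, 1/4)
  'c': [0/1 + 1/1*1/4, 0/1 + 1/1*1/2) = [1/4, 1/2)
  'e': [0/1 + 1/1*1/2, 0/1 + 1/1*7/8) = [1/2, 7/8)
  'f': [0/1 + 1/1*7/8, 0/1 + 1/1*1/1) = [7/8, 1/1) <- contains code 459/512
  emit 'f', narrow to [7/8, 1/1)
Step 2: interval [7/8, 1/1), width = 1/1 - 7/8 = 1/8
  'b': [7/8 + 1/8*0/1, 7/8 + 1/8*1/4) = [7/8, 29/32) <- contains code 459/512
  'c': [7/8 + 1/8*1/4, 7/8 + 1/8*1/2) = [29/32, 15/16)
  'e': [7/8 + 1/8*1/2, 7/8 + 1/8*7/8) = [15/16, 63/64)
  'f': [7/8 + 1/8*7/8, 7/8 + 1/8*1/1) = [63/64, 1/1)
  emit 'b', narrow to [7/8, 29/32)
Step 3: interval [7/8, 29/32), width = 29/32 - 7/8 = 1/32
  'b': [7/8 + 1/32*0/1, 7/8 + 1/32*1/4) = [7/8, 113/128)
  'c': [7/8 + 1/32*1/4, 7/8 + 1/32*1/2) = [113/128, 57/64)
  'e': [7/8 + 1/32*1/2, 7/8 + 1/32*7/8) = [57/64, 231/256) <- contains code 459/512
  'f': [7/8 + 1/32*7/8, 7/8 + 1/32*1/1) = [231/256, 29/32)
  emit 'e', narrow to [57/64, 231/256)

Answer: fbe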